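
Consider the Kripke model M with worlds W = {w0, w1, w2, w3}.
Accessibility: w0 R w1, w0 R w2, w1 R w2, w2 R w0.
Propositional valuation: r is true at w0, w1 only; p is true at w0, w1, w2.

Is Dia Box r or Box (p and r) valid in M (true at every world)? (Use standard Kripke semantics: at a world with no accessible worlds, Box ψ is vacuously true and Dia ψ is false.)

Yes

Let φ = Dia Box r or Box (p and r). Evaluate φ at each world:
  w0 (successors {w1, w2}): φ is true.
  w1 (successors {w2}): φ is true.
  w2 (successors {w0}): φ is true.
  w3 (successors ∅): φ is true.
For instance, at w1:
  At w1: Dia Box r is true, Box (p and r) is false, so Dia Box r or Box (p and r) is true.
    At w1: Dia Box r requires Box r at some successor in {w2}.
      Box r holds at w2, so Dia Box r is true at w1.
    At w1: Box (p and r) requires p and r at every successor {w2}.
      p and r fails at w2, so Box (p and r) is false at w1.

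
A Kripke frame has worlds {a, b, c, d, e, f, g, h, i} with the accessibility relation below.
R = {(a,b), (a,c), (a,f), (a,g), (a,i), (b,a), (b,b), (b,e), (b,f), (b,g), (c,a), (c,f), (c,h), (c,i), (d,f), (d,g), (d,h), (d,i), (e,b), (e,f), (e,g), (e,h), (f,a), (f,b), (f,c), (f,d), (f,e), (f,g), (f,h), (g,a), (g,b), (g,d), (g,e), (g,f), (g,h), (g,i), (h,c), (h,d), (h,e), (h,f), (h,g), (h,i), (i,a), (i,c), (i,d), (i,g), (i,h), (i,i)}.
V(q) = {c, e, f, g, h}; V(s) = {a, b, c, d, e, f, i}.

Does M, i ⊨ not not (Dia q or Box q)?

Recall that Box ψ holds at a world iff ψ holds at every accessible world, and Dia ψ holds iff ψ holds at some accessible world.
At i: not (Dia q or Box q) is false, so not not (Dia q or Box q) is true.
  At i: Dia q or Box q is true, so not (Dia q or Box q) is false.
    At i: Dia q is true, Box q is false, so Dia q or Box q is true.
      At i: Dia q requires q at some successor in {a, c, d, g, h, i}.
        q holds at c, so Dia q is true at i.
      At i: Box q requires q at every successor {a, c, d, g, h, i}.
        q fails at a, so Box q is false at i.

Yes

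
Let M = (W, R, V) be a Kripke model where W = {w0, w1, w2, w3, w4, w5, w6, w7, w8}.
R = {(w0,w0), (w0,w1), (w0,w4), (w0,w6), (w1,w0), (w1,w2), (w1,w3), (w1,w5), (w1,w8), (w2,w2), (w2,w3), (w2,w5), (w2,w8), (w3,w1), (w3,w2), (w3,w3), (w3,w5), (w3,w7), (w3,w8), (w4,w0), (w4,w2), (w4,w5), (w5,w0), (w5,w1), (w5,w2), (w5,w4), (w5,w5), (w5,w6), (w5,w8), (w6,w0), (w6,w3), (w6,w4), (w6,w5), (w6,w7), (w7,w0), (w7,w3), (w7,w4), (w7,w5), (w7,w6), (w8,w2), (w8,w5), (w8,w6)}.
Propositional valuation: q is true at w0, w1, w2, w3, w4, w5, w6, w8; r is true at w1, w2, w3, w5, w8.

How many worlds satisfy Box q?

7

Recall that Box ψ holds at a world iff ψ holds at every accessible world, and Dia ψ holds iff ψ holds at some accessible world.
Let φ = Box q. Evaluate φ at each world:
  w0 (successors {w0, w1, w4, w6}): φ is true.
  w1 (successors {w0, w2, w3, w5, w8}): φ is true.
  w2 (successors {w2, w3, w5, w8}): φ is true.
  w3 (successors {w1, w2, w3, w5, w7, w8}): φ is false.
  w4 (successors {w0, w2, w5}): φ is true.
  w5 (successors {w0, w1, w2, w4, w5, w6, w8}): φ is true.
  w6 (successors {w0, w3, w4, w5, w7}): φ is false.
  w7 (successors {w0, w3, w4, w5, w6}): φ is true.
  w8 (successors {w2, w5, w6}): φ is true.
For instance, at w5:
  At w5: Box q requires q at every successor {w0, w1, w2, w4, w5, w6, w8}.
    At w0: q is true.
    At w1: q is true.
    At w2: q is true.
    At w4: q is true.
    At w5: q is true.
    At w6: q is true.
    At w8: q is true.
  So Box q is true at w5.
Satisfying worlds: {w0, w1, w2, w4, w5, w7, w8}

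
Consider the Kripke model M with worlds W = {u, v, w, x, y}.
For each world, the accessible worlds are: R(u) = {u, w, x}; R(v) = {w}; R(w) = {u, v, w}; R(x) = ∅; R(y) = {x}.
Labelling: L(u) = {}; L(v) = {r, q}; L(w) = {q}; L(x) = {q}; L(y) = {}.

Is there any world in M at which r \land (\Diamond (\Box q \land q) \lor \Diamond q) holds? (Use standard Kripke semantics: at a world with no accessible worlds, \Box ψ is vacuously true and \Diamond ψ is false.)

Let φ = r \land (\Diamond (\Box q \land q) \lor \Diamond q). Evaluate φ at each world:
  u (successors {u, w, x}): φ is false.
  v (successors {w}): φ is true.
  w (successors {u, v, w}): φ is false.
  x (successors ∅): φ is false.
  y (successors {x}): φ is false.
Detail at v (witness):
  At v: r is true, \Diamond (\Box q \land q) \lor \Diamond q is true, so r \land (\Diamond (\Box q \land q) \lor \Diamond q) is true.
    At v: \Diamond (\Box q \land q) is false, \Diamond q is true, so \Diamond (\Box q \land q) \lor \Diamond q is true.
      At v: \Diamond (\Box q \land q) requires \Box q \land q at some successor in {w}.
        At w: \Box q \land q is false.
      So \Diamond (\Box q \land q) is false at v.
      At v: \Diamond q requires q at some successor in {w}.
        q holds at w, so \Diamond q is true at v.

Yes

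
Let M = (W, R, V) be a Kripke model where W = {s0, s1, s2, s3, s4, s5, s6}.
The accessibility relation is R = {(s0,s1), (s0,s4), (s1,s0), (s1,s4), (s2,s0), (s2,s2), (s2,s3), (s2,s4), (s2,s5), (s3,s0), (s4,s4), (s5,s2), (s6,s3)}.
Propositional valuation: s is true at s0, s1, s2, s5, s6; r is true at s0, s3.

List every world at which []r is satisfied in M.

Recall that []ψ holds at a world iff ψ holds at every accessible world, and <>ψ holds iff ψ holds at some accessible world.
Let φ = []r. Evaluate φ at each world:
  s0 (successors {s1, s4}): φ is false.
  s1 (successors {s0, s4}): φ is false.
  s2 (successors {s0, s2, s3, s4, s5}): φ is false.
  s3 (successors {s0}): φ is true.
  s4 (successors {s4}): φ is false.
  s5 (successors {s2}): φ is false.
  s6 (successors {s3}): φ is true.
For instance, at s3:
  At s3: []r requires r at every successor {s0}.
    At s0: r is true.
  So []r is true at s3.
Satisfying worlds: {s3, s6}

s3, s6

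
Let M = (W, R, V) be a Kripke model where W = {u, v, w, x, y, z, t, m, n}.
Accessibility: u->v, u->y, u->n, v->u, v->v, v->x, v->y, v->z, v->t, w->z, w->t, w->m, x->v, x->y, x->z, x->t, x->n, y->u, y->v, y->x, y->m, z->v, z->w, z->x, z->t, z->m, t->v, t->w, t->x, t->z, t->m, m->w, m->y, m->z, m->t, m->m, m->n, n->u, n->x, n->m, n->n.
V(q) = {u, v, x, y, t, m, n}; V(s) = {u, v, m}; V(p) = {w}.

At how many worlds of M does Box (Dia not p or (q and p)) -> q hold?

Let φ = Box (Dia not p or (q and p)) -> q. Evaluate φ at each world:
  u (successors {v, y, n}): φ is true.
  v (successors {u, v, x, y, z, t}): φ is true.
  w (successors {z, t, m}): φ is false.
  x (successors {v, y, z, t, n}): φ is true.
  y (successors {u, v, x, m}): φ is true.
  z (successors {v, w, x, t, m}): φ is false.
  t (successors {v, w, x, z, m}): φ is true.
  m (successors {w, y, z, t, m, n}): φ is true.
  n (successors {u, x, m, n}): φ is true.
For instance, at n:
  At n: Box (Dia not p or (q and p)) is true, q is true, so Box (Dia not p or (q and p)) -> q is true.
    At n: Box (Dia not p or (q and p)) requires Dia not p or (q and p) at every successor {u, x, m, n}.
      At u: Dia not p or (q and p) is true.
      At x: Dia not p or (q and p) is true.
      At m: Dia not p or (q and p) is true.
      At n: Dia not p or (q and p) is true.
    So Box (Dia not p or (q and p)) is true at n.
Satisfying worlds: {u, v, x, y, t, m, n}

7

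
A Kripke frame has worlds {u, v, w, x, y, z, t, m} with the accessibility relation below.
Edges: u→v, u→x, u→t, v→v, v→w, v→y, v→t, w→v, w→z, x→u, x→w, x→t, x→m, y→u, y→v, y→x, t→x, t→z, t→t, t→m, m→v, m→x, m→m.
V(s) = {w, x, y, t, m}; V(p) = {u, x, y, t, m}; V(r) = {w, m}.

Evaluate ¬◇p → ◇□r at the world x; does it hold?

At x: ¬◇p is false, ◇□r is false, so ¬◇p → ◇□r is true.
  At x: ◇p is true, so ¬◇p is false.
    At x: ◇p requires p at some successor in {u, w, t, m}.
      p holds at u, so ◇p is true at x.
  At x: ◇□r requires □r at some successor in {u, w, t, m}.
    At u: □r is false.
    At w: □r is false.
    At t: □r is false.
    At m: □r is false.
  So ◇□r is false at x.

Yes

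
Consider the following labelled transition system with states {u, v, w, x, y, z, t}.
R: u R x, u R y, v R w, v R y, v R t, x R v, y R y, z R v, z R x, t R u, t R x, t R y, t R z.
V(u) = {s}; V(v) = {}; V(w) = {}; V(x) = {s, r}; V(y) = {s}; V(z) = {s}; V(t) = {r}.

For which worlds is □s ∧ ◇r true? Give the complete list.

u, t

Let φ = □s ∧ ◇r. Evaluate φ at each world:
  u (successors {x, y}): φ is true.
  v (successors {w, y, t}): φ is false.
  w (successors ∅): φ is false.
  x (successors {v}): φ is false.
  y (successors {y}): φ is false.
  z (successors {v, x}): φ is false.
  t (successors {u, x, y, z}): φ is true.
For instance, at z:
  At z: □s is false, ◇r is true, so □s ∧ ◇r is false.
    At z: □s requires s at every successor {v, x}.
      s fails at v, so □s is false at z.
    At z: ◇r requires r at some successor in {v, x}.
      r holds at x, so ◇r is true at z.
Satisfying worlds: {u, t}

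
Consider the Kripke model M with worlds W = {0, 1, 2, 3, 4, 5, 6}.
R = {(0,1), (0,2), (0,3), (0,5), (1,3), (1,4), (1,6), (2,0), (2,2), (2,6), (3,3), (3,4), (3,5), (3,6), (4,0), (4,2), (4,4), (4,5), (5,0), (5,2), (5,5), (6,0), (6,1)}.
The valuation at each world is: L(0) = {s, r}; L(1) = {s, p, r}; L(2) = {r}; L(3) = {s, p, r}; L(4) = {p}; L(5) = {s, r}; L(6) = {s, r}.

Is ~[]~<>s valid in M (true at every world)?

Let φ = ~[]~<>s. Evaluate φ at each world:
  0 (successors {1, 2, 3, 5}): φ is true.
  1 (successors {3, 4, 6}): φ is true.
  2 (successors {0, 2, 6}): φ is true.
  3 (successors {3, 4, 5, 6}): φ is true.
  4 (successors {0, 2, 4, 5}): φ is true.
  5 (successors {0, 2, 5}): φ is true.
  6 (successors {0, 1}): φ is true.
For instance, at 6:
  At 6: []~<>s is false, so ~[]~<>s is true.
    At 6: []~<>s requires ~<>s at every successor {0, 1}.
      ~<>s fails at 0, so []~<>s is false at 6.

Yes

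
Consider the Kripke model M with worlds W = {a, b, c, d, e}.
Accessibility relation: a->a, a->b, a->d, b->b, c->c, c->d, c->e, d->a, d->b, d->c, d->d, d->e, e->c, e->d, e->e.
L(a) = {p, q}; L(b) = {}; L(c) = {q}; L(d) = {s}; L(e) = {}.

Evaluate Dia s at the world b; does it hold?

No

At b: Dia s requires s at some successor in {b}.
  At b: s is false.
So Dia s is false at b.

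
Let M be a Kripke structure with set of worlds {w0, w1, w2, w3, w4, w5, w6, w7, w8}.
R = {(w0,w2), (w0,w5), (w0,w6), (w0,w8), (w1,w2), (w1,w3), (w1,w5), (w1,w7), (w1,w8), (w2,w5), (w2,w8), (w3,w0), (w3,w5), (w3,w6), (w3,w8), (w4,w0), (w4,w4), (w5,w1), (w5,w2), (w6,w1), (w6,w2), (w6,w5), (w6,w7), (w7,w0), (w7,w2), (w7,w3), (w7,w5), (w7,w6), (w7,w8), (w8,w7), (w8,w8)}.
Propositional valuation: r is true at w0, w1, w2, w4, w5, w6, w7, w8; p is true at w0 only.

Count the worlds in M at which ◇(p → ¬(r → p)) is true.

9

Let φ = ◇(p → ¬(r → p)). Evaluate φ at each world:
  w0 (successors {w2, w5, w6, w8}): φ is true.
  w1 (successors {w2, w3, w5, w7, w8}): φ is true.
  w2 (successors {w5, w8}): φ is true.
  w3 (successors {w0, w5, w6, w8}): φ is true.
  w4 (successors {w0, w4}): φ is true.
  w5 (successors {w1, w2}): φ is true.
  w6 (successors {w1, w2, w5, w7}): φ is true.
  w7 (successors {w0, w2, w3, w5, w6, w8}): φ is true.
  w8 (successors {w7, w8}): φ is true.
For instance, at w1:
  At w1: ◇(p → ¬(r → p)) requires p → ¬(r → p) at some successor in {w2, w3, w5, w7, w8}.
    p → ¬(r → p) holds at w2, so ◇(p → ¬(r → p)) is true at w1.
Satisfying worlds: {w0, w1, w2, w3, w4, w5, w6, w7, w8}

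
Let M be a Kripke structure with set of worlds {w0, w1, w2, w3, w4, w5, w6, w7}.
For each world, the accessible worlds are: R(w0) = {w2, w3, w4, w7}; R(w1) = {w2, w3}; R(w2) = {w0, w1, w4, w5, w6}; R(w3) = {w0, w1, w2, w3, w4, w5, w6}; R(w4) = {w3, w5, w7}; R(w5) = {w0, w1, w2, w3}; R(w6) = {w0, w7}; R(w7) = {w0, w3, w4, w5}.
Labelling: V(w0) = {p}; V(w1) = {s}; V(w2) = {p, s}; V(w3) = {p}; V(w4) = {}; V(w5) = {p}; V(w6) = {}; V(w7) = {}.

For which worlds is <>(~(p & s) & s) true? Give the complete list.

Let φ = <>(~(p & s) & s). Evaluate φ at each world:
  w0 (successors {w2, w3, w4, w7}): φ is false.
  w1 (successors {w2, w3}): φ is false.
  w2 (successors {w0, w1, w4, w5, w6}): φ is true.
  w3 (successors {w0, w1, w2, w3, w4, w5, w6}): φ is true.
  w4 (successors {w3, w5, w7}): φ is false.
  w5 (successors {w0, w1, w2, w3}): φ is true.
  w6 (successors {w0, w7}): φ is false.
  w7 (successors {w0, w3, w4, w5}): φ is false.
For instance, at w1:
  At w1: <>(~(p & s) & s) requires ~(p & s) & s at some successor in {w2, w3}.
    At w2: ~(p & s) & s is false.
    At w3: ~(p & s) & s is false.
  So <>(~(p & s) & s) is false at w1.
Satisfying worlds: {w2, w3, w5}

w2, w3, w5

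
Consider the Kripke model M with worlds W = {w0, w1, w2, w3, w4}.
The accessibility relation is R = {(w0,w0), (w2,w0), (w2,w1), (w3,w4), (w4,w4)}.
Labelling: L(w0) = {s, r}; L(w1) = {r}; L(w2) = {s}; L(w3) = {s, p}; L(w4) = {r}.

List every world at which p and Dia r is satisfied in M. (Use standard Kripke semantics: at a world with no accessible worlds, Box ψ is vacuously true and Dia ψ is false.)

Recall that Dia ψ holds at a world iff ψ holds at some accessible world.
Let φ = p and Dia r. Evaluate φ at each world:
  w0 (successors {w0}): φ is false.
  w1 (successors ∅): φ is false.
  w2 (successors {w0, w1}): φ is false.
  w3 (successors {w4}): φ is true.
  w4 (successors {w4}): φ is false.
For instance, at w0:
  At w0: p is false, Dia r is true, so p and Dia r is false.
    At w0: Dia r requires r at some successor in {w0}.
      r holds at w0, so Dia r is true at w0.
Satisfying worlds: {w3}

w3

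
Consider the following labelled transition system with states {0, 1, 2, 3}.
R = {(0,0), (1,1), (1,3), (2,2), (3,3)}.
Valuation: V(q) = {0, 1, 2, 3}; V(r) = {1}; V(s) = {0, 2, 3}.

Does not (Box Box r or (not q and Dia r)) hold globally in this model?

Let φ = not (Box Box r or (not q and Dia r)). Evaluate φ at each world:
  0 (successors {0}): φ is true.
  1 (successors {1, 3}): φ is true.
  2 (successors {2}): φ is true.
  3 (successors {3}): φ is true.
For instance, at 1:
  At 1: Box Box r or (not q and Dia r) is false, so not (Box Box r or (not q and Dia r)) is true.
    At 1: Box Box r is false, not q and Dia r is false, so Box Box r or (not q and Dia r) is false.
      At 1: Box Box r requires Box r at every successor {1, 3}.
        Box r fails at 1, so Box Box r is false at 1.
      At 1: not q is false, Dia r is true, so not q and Dia r is false.

Yes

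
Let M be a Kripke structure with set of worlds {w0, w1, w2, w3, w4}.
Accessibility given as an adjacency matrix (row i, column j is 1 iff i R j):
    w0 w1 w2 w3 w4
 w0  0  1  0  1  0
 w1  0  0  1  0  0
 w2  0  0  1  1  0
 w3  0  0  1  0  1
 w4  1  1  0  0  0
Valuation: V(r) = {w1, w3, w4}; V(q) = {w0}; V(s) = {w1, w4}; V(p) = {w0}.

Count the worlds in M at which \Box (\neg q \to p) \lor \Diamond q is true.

1

Let φ = \Box (\neg q \to p) \lor \Diamond q. Evaluate φ at each world:
  w0 (successors {w1, w3}): φ is false.
  w1 (successors {w2}): φ is false.
  w2 (successors {w2, w3}): φ is false.
  w3 (successors {w2, w4}): φ is false.
  w4 (successors {w0, w1}): φ is true.
For instance, at w4:
  At w4: \Box (\neg q \to p) is false, \Diamond q is true, so \Box (\neg q \to p) \lor \Diamond q is true.
    At w4: \Box (\neg q \to p) requires \neg q \to p at every successor {w0, w1}.
      \neg q \to p fails at w1, so \Box (\neg q \to p) is false at w4.
    At w4: \Diamond q requires q at some successor in {w0, w1}.
      q holds at w0, so \Diamond q is true at w4.
Satisfying worlds: {w4}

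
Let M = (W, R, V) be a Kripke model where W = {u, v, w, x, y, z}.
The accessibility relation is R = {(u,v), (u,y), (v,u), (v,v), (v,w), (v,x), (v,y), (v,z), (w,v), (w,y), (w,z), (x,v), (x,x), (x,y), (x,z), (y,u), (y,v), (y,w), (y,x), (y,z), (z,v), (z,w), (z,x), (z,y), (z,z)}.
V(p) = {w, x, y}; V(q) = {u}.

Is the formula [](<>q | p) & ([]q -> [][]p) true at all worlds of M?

No

Let φ = [](<>q | p) & ([]q -> [][]p). Evaluate φ at each world:
  u (successors {v, y}): φ is true.
  v (successors {u, v, w, x, y, z}): φ is false.
  w (successors {v, y, z}): φ is false.
  x (successors {v, x, y, z}): φ is false.
  y (successors {u, v, w, x, z}): φ is false.
  z (successors {v, w, x, y, z}): φ is false.
Detail at v (counterexample):
  At v: [](<>q | p) is false, []q -> [][]p is true, so [](<>q | p) & ([]q -> [][]p) is false.
    At v: [](<>q | p) requires <>q | p at every successor {u, v, w, x, y, z}.
      <>q | p fails at u, so [](<>q | p) is false at v.
    At v: []q is false, [][]p is false, so []q -> [][]p is true.
      At v: []q requires q at every successor {u, v, w, x, y, z}.
        q fails at v, so []q is false at v.
      At v: [][]p requires []p at every successor {u, v, w, x, y, z}.
        []p fails at u, so [][]p is false at v.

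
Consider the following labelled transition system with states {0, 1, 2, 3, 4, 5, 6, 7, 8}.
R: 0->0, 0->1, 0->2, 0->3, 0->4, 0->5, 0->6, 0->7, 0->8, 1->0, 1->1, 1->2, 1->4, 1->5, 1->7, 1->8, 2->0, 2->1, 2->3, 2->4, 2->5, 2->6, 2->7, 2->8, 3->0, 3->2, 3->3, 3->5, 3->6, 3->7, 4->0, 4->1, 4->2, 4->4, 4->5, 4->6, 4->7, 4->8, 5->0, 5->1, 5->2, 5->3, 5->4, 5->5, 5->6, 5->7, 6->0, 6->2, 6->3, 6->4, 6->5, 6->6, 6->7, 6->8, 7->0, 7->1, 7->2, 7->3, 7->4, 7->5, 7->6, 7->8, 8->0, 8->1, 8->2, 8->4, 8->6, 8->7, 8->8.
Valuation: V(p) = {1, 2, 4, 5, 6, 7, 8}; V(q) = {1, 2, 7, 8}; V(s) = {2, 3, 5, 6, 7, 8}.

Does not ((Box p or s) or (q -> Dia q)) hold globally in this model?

Let φ = not ((Box p or s) or (q -> Dia q)). Evaluate φ at each world:
  0 (successors {0, 1, 2, 3, 4, 5, 6, 7, 8}): φ is false.
  1 (successors {0, 1, 2, 4, 5, 7, 8}): φ is false.
  2 (successors {0, 1, 3, 4, 5, 6, 7, 8}): φ is false.
  3 (successors {0, 2, 3, 5, 6, 7}): φ is false.
  4 (successors {0, 1, 2, 4, 5, 6, 7, 8}): φ is false.
  5 (successors {0, 1, 2, 3, 4, 5, 6, 7}): φ is false.
  6 (successors {0, 2, 3, 4, 5, 6, 7, 8}): φ is false.
  7 (successors {0, 1, 2, 3, 4, 5, 6, 8}): φ is false.
  8 (successors {0, 1, 2, 4, 6, 7, 8}): φ is false.
Detail at 0 (counterexample):
  At 0: (Box p or s) or (q -> Dia q) is true, so not ((Box p or s) or (q -> Dia q)) is false.
    At 0: Box p or s is false, q -> Dia q is true, so (Box p or s) or (q -> Dia q) is true.
      At 0: Box p is false, s is false, so Box p or s is false.
      At 0: q is false, Dia q is true, so q -> Dia q is true.

No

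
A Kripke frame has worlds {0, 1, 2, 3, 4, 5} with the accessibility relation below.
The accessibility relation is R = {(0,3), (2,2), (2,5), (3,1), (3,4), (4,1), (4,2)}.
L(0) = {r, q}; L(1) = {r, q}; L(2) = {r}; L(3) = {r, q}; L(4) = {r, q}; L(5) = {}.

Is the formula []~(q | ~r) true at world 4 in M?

Recall that []ψ holds at a world iff ψ holds at every accessible world, and <>ψ holds iff ψ holds at some accessible world.
At 4: []~(q | ~r) requires ~(q | ~r) at every successor {1, 2}.
  ~(q | ~r) fails at 1, so []~(q | ~r) is false at 4.

No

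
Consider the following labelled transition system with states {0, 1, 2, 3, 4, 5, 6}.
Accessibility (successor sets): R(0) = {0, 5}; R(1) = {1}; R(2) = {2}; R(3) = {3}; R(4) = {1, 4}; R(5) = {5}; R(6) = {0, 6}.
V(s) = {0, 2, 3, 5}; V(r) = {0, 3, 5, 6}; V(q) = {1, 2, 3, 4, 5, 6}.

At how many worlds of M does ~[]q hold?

2

Recall that []ψ holds at a world iff ψ holds at every accessible world, and <>ψ holds iff ψ holds at some accessible world.
Let φ = ~[]q. Evaluate φ at each world:
  0 (successors {0, 5}): φ is true.
  1 (successors {1}): φ is false.
  2 (successors {2}): φ is false.
  3 (successors {3}): φ is false.
  4 (successors {1, 4}): φ is false.
  5 (successors {5}): φ is false.
  6 (successors {0, 6}): φ is true.
For instance, at 1:
  At 1: []q is true, so ~[]q is false.
    At 1: []q requires q at every successor {1}.
      At 1: q is true.
    So []q is true at 1.
Satisfying worlds: {0, 6}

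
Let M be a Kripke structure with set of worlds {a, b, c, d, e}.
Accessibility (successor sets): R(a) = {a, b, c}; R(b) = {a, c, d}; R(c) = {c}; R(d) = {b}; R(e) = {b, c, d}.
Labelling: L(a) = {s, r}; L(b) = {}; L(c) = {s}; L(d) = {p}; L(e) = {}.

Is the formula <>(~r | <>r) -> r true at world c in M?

At c: <>(~r | <>r) is true, r is false, so <>(~r | <>r) -> r is false.
  At c: <>(~r | <>r) requires ~r | <>r at some successor in {c}.
    ~r | <>r holds at c, so <>(~r | <>r) is true at c.
      At c: ~r is true, <>r is false, so ~r | <>r is true.

No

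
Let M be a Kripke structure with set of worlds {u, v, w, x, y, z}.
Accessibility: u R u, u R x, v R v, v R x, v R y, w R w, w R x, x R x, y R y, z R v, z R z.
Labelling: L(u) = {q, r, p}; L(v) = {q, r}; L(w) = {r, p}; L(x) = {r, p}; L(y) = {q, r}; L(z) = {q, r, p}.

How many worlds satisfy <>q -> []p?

3

Recall that []ψ holds at a world iff ψ holds at every accessible world, and <>ψ holds iff ψ holds at some accessible world.
Let φ = <>q -> []p. Evaluate φ at each world:
  u (successors {u, x}): φ is true.
  v (successors {v, x, y}): φ is false.
  w (successors {w, x}): φ is true.
  x (successors {x}): φ is true.
  y (successors {y}): φ is false.
  z (successors {v, z}): φ is false.
For instance, at v:
  At v: <>q is true, []p is false, so <>q -> []p is false.
    At v: <>q requires q at some successor in {v, x, y}.
      q holds at v, so <>q is true at v.
    At v: []p requires p at every successor {v, x, y}.
      p fails at v, so []p is false at v.
Satisfying worlds: {u, w, x}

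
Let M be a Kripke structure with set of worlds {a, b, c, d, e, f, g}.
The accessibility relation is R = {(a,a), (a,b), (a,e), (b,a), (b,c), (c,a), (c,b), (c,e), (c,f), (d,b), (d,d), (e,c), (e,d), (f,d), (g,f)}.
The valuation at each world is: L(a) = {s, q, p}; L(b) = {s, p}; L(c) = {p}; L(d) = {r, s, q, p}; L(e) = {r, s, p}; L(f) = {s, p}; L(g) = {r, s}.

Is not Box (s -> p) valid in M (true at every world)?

Let φ = not Box (s -> p). Evaluate φ at each world:
  a (successors {a, b, e}): φ is false.
  b (successors {a, c}): φ is false.
  c (successors {a, b, e, f}): φ is false.
  d (successors {b, d}): φ is false.
  e (successors {c, d}): φ is false.
  f (successors {d}): φ is false.
  g (successors {f}): φ is false.
Detail at a (counterexample):
  At a: Box (s -> p) is true, so not Box (s -> p) is false.
    At a: Box (s -> p) requires s -> p at every successor {a, b, e}.
      At a: s -> p is true.
      At b: s -> p is true.
      At e: s -> p is true.
    So Box (s -> p) is true at a.

No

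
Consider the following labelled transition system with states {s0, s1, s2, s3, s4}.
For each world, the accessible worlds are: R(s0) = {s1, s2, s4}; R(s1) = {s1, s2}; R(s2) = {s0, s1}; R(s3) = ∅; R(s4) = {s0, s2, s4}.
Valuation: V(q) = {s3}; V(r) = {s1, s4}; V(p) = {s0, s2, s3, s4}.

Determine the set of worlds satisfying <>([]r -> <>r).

s0, s1, s2, s4

Recall that []ψ holds at a world iff ψ holds at every accessible world, and <>ψ holds iff ψ holds at some accessible world.
Let φ = <>([]r -> <>r). Evaluate φ at each world:
  s0 (successors {s1, s2, s4}): φ is true.
  s1 (successors {s1, s2}): φ is true.
  s2 (successors {s0, s1}): φ is true.
  s3 (successors ∅): φ is false.
  s4 (successors {s0, s2, s4}): φ is true.
For instance, at s0:
  At s0: <>([]r -> <>r) requires []r -> <>r at some successor in {s1, s2, s4}.
    []r -> <>r holds at s1, so <>([]r -> <>r) is true at s0.
      At s1: []r is false, <>r is true, so []r -> <>r is true.
Satisfying worlds: {s0, s1, s2, s4}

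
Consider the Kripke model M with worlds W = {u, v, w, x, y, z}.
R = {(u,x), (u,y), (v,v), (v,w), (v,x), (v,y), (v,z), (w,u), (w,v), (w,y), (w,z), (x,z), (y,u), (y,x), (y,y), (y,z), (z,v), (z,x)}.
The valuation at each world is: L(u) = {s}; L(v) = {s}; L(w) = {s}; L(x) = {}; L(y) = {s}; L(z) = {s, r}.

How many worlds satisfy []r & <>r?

Recall that []ψ holds at a world iff ψ holds at every accessible world, and <>ψ holds iff ψ holds at some accessible world.
Let φ = []r & <>r. Evaluate φ at each world:
  u (successors {x, y}): φ is false.
  v (successors {v, w, x, y, z}): φ is false.
  w (successors {u, v, y, z}): φ is false.
  x (successors {z}): φ is true.
  y (successors {u, x, y, z}): φ is false.
  z (successors {v, x}): φ is false.
For instance, at v:
  At v: []r is false, <>r is true, so []r & <>r is false.
    At v: []r requires r at every successor {v, w, x, y, z}.
      r fails at v, so []r is false at v.
    At v: <>r requires r at some successor in {v, w, x, y, z}.
      r holds at z, so <>r is true at v.
Satisfying worlds: {x}

1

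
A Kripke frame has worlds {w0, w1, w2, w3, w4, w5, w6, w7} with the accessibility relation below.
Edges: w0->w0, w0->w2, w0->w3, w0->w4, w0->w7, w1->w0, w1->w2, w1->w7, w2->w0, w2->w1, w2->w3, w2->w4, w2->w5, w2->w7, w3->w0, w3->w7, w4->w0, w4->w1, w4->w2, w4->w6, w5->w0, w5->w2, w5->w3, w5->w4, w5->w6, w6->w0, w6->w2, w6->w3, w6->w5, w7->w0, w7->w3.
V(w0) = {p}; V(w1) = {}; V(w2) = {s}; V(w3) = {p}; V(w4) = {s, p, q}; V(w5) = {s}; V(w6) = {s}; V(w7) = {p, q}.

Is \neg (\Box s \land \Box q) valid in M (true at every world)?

Recall that \Box ψ holds at a world iff ψ holds at every accessible world, and \Diamond ψ holds iff ψ holds at some accessible world.
Let φ = \neg (\Box s \land \Box q). Evaluate φ at each world:
  w0 (successors {w0, w2, w3, w4, w7}): φ is true.
  w1 (successors {w0, w2, w7}): φ is true.
  w2 (successors {w0, w1, w3, w4, w5, w7}): φ is true.
  w3 (successors {w0, w7}): φ is true.
  w4 (successors {w0, w1, w2, w6}): φ is true.
  w5 (successors {w0, w2, w3, w4, w6}): φ is true.
  w6 (successors {w0, w2, w3, w5}): φ is true.
  w7 (successors {w0, w3}): φ is true.
For instance, at w5:
  At w5: \Box s \land \Box q is false, so \neg (\Box s \land \Box q) is true.
    At w5: \Box s is false, \Box q is false, so \Box s \land \Box q is false.
      At w5: \Box s requires s at every successor {w0, w2, w3, w4, w6}.
        s fails at w0, so \Box s is false at w5.
      At w5: \Box q requires q at every successor {w0, w2, w3, w4, w6}.
        q fails at w0, so \Box q is false at w5.

Yes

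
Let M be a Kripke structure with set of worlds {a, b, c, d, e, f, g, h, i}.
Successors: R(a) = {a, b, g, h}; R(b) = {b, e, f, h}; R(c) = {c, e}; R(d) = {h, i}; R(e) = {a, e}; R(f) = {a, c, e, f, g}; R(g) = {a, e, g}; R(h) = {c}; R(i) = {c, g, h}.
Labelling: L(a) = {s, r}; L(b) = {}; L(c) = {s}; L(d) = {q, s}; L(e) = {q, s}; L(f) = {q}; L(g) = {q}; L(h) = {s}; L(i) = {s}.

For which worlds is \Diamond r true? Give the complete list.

Let φ = \Diamond r. Evaluate φ at each world:
  a (successors {a, b, g, h}): φ is true.
  b (successors {b, e, f, h}): φ is false.
  c (successors {c, e}): φ is false.
  d (successors {h, i}): φ is false.
  e (successors {a, e}): φ is true.
  f (successors {a, c, e, f, g}): φ is true.
  g (successors {a, e, g}): φ is true.
  h (successors {c}): φ is false.
  i (successors {c, g, h}): φ is false.
For instance, at a:
  At a: \Diamond r requires r at some successor in {a, b, g, h}.
    r holds at a, so \Diamond r is true at a.
Satisfying worlds: {a, e, f, g}

a, e, f, g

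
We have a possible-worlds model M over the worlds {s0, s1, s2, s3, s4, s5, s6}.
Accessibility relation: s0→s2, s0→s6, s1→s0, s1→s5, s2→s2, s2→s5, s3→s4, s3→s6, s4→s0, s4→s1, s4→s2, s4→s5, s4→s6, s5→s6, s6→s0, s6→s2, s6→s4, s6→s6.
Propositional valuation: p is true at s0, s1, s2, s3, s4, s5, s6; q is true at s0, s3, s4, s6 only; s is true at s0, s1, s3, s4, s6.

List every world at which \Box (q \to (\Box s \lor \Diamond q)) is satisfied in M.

s0, s1, s2, s3, s4, s5, s6

Let φ = \Box (q \to (\Box s \lor \Diamond q)). Evaluate φ at each world:
  s0 (successors {s2, s6}): φ is true.
  s1 (successors {s0, s5}): φ is true.
  s2 (successors {s2, s5}): φ is true.
  s3 (successors {s4, s6}): φ is true.
  s4 (successors {s0, s1, s2, s5, s6}): φ is true.
  s5 (successors {s6}): φ is true.
  s6 (successors {s0, s2, s4, s6}): φ is true.
For instance, at s4:
  At s4: \Box (q \to (\Box s \lor \Diamond q)) requires q \to (\Box s \lor \Diamond q) at every successor {s0, s1, s2, s5, s6}.
    At s0: q \to (\Box s \lor \Diamond q) is true.
    At s1: q \to (\Box s \lor \Diamond q) is true.
    At s2: q \to (\Box s \lor \Diamond q) is true.
    At s5: q \to (\Box s \lor \Diamond q) is true.
    At s6: q \to (\Box s \lor \Diamond q) is true.
  So \Box (q \to (\Box s \lor \Diamond q)) is true at s4.
Satisfying worlds: {s0, s1, s2, s3, s4, s5, s6}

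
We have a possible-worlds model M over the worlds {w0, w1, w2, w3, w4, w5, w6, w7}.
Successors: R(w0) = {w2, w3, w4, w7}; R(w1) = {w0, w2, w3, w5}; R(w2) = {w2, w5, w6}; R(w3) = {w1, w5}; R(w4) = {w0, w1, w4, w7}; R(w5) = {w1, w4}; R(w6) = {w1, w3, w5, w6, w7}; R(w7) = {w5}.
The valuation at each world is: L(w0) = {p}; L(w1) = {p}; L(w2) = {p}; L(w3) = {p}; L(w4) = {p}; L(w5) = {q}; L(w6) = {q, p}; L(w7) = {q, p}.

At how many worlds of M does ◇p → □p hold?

Let φ = ◇p → □p. Evaluate φ at each world:
  w0 (successors {w2, w3, w4, w7}): φ is true.
  w1 (successors {w0, w2, w3, w5}): φ is false.
  w2 (successors {w2, w5, w6}): φ is false.
  w3 (successors {w1, w5}): φ is false.
  w4 (successors {w0, w1, w4, w7}): φ is true.
  w5 (successors {w1, w4}): φ is true.
  w6 (successors {w1, w3, w5, w6, w7}): φ is false.
  w7 (successors {w5}): φ is true.
For instance, at w0:
  At w0: ◇p is true, □p is true, so ◇p → □p is true.
    At w0: ◇p requires p at some successor in {w2, w3, w4, w7}.
      p holds at w2, so ◇p is true at w0.
    At w0: □p requires p at every successor {w2, w3, w4, w7}.
      At w2: p is true.
      At w3: p is true.
      At w4: p is true.
      At w7: p is true.
    So □p is true at w0.
Satisfying worlds: {w0, w4, w5, w7}

4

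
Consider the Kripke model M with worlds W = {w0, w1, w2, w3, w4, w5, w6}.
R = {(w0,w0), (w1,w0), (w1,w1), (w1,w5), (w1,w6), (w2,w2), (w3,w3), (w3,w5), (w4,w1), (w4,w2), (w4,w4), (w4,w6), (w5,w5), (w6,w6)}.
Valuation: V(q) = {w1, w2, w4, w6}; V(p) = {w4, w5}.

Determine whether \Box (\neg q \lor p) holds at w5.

At w5: \Box (\neg q \lor p) requires \neg q \lor p at every successor {w5}.
  At w5: \neg q \lor p is true.
So \Box (\neg q \lor p) is true at w5.

Yes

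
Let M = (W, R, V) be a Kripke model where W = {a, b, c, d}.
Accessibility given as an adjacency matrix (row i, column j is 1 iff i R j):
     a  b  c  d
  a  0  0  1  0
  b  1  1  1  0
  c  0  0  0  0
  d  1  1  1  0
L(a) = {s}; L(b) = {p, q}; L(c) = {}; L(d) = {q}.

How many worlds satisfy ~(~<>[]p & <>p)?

4

Let φ = ~(~<>[]p & <>p). Evaluate φ at each world:
  a (successors {c}): φ is true.
  b (successors {a, b, c}): φ is true.
  c (successors ∅): φ is true.
  d (successors {a, b, c}): φ is true.
For instance, at b:
  At b: ~<>[]p & <>p is false, so ~(~<>[]p & <>p) is true.
    At b: ~<>[]p is false, <>p is true, so ~<>[]p & <>p is false.
      At b: <>[]p is true, so ~<>[]p is false.
      At b: <>p requires p at some successor in {a, b, c}.
        p holds at b, so <>p is true at b.
Satisfying worlds: {a, b, c, d}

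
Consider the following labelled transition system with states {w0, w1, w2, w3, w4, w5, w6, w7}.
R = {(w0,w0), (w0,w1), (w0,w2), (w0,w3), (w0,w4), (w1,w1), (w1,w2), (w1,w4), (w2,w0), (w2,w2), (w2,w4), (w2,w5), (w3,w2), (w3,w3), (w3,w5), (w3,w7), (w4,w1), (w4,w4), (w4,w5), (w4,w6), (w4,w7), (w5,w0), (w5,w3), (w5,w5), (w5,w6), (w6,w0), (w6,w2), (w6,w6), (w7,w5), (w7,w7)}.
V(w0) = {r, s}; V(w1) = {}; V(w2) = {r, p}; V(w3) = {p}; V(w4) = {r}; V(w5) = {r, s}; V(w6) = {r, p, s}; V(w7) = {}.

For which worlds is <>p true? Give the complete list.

Recall that <>ψ holds at a world iff ψ holds at some accessible world.
Let φ = <>p. Evaluate φ at each world:
  w0 (successors {w0, w1, w2, w3, w4}): φ is true.
  w1 (successors {w1, w2, w4}): φ is true.
  w2 (successors {w0, w2, w4, w5}): φ is true.
  w3 (successors {w2, w3, w5, w7}): φ is true.
  w4 (successors {w1, w4, w5, w6, w7}): φ is true.
  w5 (successors {w0, w3, w5, w6}): φ is true.
  w6 (successors {w0, w2, w6}): φ is true.
  w7 (successors {w5, w7}): φ is false.
For instance, at w4:
  At w4: <>p requires p at some successor in {w1, w4, w5, w6, w7}.
    p holds at w6, so <>p is true at w4.
Satisfying worlds: {w0, w1, w2, w3, w4, w5, w6}

w0, w1, w2, w3, w4, w5, w6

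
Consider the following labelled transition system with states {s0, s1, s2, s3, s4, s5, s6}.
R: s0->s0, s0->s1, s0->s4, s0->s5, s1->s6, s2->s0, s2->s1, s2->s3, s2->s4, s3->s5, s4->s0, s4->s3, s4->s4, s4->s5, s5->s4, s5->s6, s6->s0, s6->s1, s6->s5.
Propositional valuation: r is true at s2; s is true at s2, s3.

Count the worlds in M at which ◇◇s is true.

4

Let φ = ◇◇s. Evaluate φ at each world:
  s0 (successors {s0, s1, s4, s5}): φ is true.
  s1 (successors {s6}): φ is false.
  s2 (successors {s0, s1, s3, s4}): φ is true.
  s3 (successors {s5}): φ is false.
  s4 (successors {s0, s3, s4, s5}): φ is true.
  s5 (successors {s4, s6}): φ is true.
  s6 (successors {s0, s1, s5}): φ is false.
For instance, at s6:
  At s6: ◇◇s requires ◇s at some successor in {s0, s1, s5}.
    At s0: ◇s is false.
    At s1: ◇s is false.
    At s5: ◇s is false.
  So ◇◇s is false at s6.
Satisfying worlds: {s0, s2, s4, s5}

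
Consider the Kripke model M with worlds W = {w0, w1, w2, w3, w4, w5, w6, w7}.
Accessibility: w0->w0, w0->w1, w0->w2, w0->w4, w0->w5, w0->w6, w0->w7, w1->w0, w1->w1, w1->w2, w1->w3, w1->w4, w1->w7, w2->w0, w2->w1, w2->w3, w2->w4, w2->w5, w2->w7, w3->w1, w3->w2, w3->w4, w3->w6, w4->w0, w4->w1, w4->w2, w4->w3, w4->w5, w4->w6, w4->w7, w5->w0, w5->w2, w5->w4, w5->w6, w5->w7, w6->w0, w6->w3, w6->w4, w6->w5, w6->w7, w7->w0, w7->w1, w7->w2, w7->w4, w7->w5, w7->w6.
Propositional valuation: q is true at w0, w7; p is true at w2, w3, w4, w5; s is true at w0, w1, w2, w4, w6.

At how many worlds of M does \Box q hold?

Recall that \Box ψ holds at a world iff ψ holds at every accessible world, and \Diamond ψ holds iff ψ holds at some accessible world.
Let φ = \Box q. Evaluate φ at each world:
  w0 (successors {w0, w1, w2, w4, w5, w6, w7}): φ is false.
  w1 (successors {w0, w1, w2, w3, w4, w7}): φ is false.
  w2 (successors {w0, w1, w3, w4, w5, w7}): φ is false.
  w3 (successors {w1, w2, w4, w6}): φ is false.
  w4 (successors {w0, w1, w2, w3, w5, w6, w7}): φ is false.
  w5 (successors {w0, w2, w4, w6, w7}): φ is false.
  w6 (successors {w0, w3, w4, w5, w7}): φ is false.
  w7 (successors {w0, w1, w2, w4, w5, w6}): φ is false.
For instance, at w5:
  At w5: \Box q requires q at every successor {w0, w2, w4, w6, w7}.
    q fails at w2, so \Box q is false at w5.
Satisfying worlds: none.

0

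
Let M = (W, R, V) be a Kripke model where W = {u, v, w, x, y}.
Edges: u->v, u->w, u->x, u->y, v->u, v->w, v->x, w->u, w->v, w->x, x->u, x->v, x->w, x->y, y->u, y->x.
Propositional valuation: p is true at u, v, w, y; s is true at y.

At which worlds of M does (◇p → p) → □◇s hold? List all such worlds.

x, y

Let φ = (◇p → p) → □◇s. Evaluate φ at each world:
  u (successors {v, w, x, y}): φ is false.
  v (successors {u, w, x}): φ is false.
  w (successors {u, v, x}): φ is false.
  x (successors {u, v, w, y}): φ is true.
  y (successors {u, x}): φ is true.
For instance, at v:
  At v: ◇p → p is true, □◇s is false, so (◇p → p) → □◇s is false.
    At v: ◇p is true, p is true, so ◇p → p is true.
      At v: ◇p requires p at some successor in {u, w, x}.
        p holds at u, so ◇p is true at v.
    At v: □◇s requires ◇s at every successor {u, w, x}.
      ◇s fails at w, so □◇s is false at v.
Satisfying worlds: {x, y}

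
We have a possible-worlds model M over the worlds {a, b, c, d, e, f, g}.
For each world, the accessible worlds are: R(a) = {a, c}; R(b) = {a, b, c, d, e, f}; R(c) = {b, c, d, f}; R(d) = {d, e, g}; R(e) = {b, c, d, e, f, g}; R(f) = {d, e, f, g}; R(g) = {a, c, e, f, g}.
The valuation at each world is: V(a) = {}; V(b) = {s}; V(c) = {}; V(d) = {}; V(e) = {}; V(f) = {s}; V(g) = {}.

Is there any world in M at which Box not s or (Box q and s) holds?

Yes

Recall that Box ψ holds at a world iff ψ holds at every accessible world, and Dia ψ holds iff ψ holds at some accessible world.
Let φ = Box not s or (Box q and s). Evaluate φ at each world:
  a (successors {a, c}): φ is true.
  b (successors {a, b, c, d, e, f}): φ is false.
  c (successors {b, c, d, f}): φ is false.
  d (successors {d, e, g}): φ is true.
  e (successors {b, c, d, e, f, g}): φ is false.
  f (successors {d, e, f, g}): φ is false.
  g (successors {a, c, e, f, g}): φ is false.
Detail at a (witness):
  At a: Box not s is true, Box q and s is false, so Box not s or (Box q and s) is true.
    At a: Box not s requires not s at every successor {a, c}.
      At a: not s is true.
      At c: not s is true.
    So Box not s is true at a.
    At a: Box q is false, s is false, so Box q and s is false.
      At a: Box q requires q at every successor {a, c}.
        q fails at a, so Box q is false at a.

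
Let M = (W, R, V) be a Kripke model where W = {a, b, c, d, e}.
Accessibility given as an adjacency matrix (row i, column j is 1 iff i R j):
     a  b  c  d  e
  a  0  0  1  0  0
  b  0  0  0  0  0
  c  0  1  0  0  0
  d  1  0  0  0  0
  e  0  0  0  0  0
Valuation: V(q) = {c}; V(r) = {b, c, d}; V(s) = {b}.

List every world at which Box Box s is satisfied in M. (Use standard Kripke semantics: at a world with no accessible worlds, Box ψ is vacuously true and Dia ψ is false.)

a, b, c, e

Let φ = Box Box s. Evaluate φ at each world:
  a (successors {c}): φ is true.
  b (successors ∅): φ is true.
  c (successors {b}): φ is true.
  d (successors {a}): φ is false.
  e (successors ∅): φ is true.
For instance, at a:
  At a: Box Box s requires Box s at every successor {c}.
      At c: Box s requires s at every successor {b}.
        At b: s is true.
      So Box s is true at c.
  So Box Box s is true at a.
Satisfying worlds: {a, b, c, e}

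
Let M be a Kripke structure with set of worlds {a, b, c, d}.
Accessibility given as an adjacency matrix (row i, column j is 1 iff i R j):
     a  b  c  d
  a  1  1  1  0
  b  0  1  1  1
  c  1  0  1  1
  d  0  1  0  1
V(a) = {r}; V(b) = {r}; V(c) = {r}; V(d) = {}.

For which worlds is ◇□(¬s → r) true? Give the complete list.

Let φ = ◇□(¬s → r). Evaluate φ at each world:
  a (successors {a, b, c}): φ is true.
  b (successors {b, c, d}): φ is false.
  c (successors {a, c, d}): φ is true.
  d (successors {b, d}): φ is false.
For instance, at a:
  At a: ◇□(¬s → r) requires □(¬s → r) at some successor in {a, b, c}.
    □(¬s → r) holds at a, so ◇□(¬s → r) is true at a.
      At a: □(¬s → r) requires ¬s → r at every successor {a, b, c}.
        At a: ¬s → r is true.
        At b: ¬s → r is true.
        At c: ¬s → r is true.
      So □(¬s → r) is true at a.
Satisfying worlds: {a, c}

a, c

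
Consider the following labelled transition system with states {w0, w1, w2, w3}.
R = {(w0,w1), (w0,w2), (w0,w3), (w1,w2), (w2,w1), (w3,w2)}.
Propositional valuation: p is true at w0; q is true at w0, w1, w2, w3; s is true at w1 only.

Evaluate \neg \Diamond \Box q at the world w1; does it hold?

At w1: \Diamond \Box q is true, so \neg \Diamond \Box q is false.
  At w1: \Diamond \Box q requires \Box q at some successor in {w2}.
    \Box q holds at w2, so \Diamond \Box q is true at w1.
      At w2: \Box q requires q at every successor {w1}.
        At w1: q is true.
      So \Box q is true at w2.

No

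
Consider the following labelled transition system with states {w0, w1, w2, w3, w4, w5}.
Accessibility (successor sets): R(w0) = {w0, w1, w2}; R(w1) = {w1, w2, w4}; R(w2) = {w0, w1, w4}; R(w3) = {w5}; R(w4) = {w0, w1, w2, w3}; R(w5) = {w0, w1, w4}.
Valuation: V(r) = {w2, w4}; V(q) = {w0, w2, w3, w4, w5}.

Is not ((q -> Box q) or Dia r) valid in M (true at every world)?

No

Let φ = not ((q -> Box q) or Dia r). Evaluate φ at each world:
  w0 (successors {w0, w1, w2}): φ is false.
  w1 (successors {w1, w2, w4}): φ is false.
  w2 (successors {w0, w1, w4}): φ is false.
  w3 (successors {w5}): φ is false.
  w4 (successors {w0, w1, w2, w3}): φ is false.
  w5 (successors {w0, w1, w4}): φ is false.
Detail at w0 (counterexample):
  At w0: (q -> Box q) or Dia r is true, so not ((q -> Box q) or Dia r) is false.
    At w0: q -> Box q is false, Dia r is true, so (q -> Box q) or Dia r is true.
      At w0: q is true, Box q is false, so q -> Box q is false.
      At w0: Dia r requires r at some successor in {w0, w1, w2}.
        r holds at w2, so Dia r is true at w0.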